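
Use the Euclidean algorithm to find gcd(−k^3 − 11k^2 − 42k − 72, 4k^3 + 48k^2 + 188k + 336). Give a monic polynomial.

Euclidean algorithm in ℚ[k]:
  −k^3 − 11k^2 − 42k − 72 = (−1/4)(4k^3 + 48k^2 + 188k + 336) + (k^2 + 5k + 12)
  4k^3 + 48k^2 + 188k + 336 = (4k + 28)(k^2 + 5k + 12) + (0)
The last nonzero remainder k^2 + 5k + 12 is already monic.

k^2 + 5k + 12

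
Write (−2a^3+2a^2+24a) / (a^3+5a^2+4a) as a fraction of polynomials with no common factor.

Repeated division with remainder:
  −2a^3+2a^2+24a = (−2)(a^3+5a^2+4a) + (12a^2+32a)
  a^3+5a^2+4a = ((1/12)a+7/36)(12a^2+32a) + (−(20/9)a)
  12a^2+32a = (−(27/5)a−72/5)(−(20/9)a) + (0)
Last nonzero remainder: −(20/9)a. Dividing through by −20/9 gives the monic gcd a.
Cancel a from numerator and denominator to get the reduced form.

(−2a^2+2a+24)/(a^2+5a+4)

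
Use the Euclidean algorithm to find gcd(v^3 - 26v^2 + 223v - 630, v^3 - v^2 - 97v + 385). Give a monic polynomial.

v - 7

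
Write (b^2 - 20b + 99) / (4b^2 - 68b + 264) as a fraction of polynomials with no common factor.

(b - 9)/(4b - 24)

Repeated division with remainder:
  b^2 - 20b + 99 = (1/4)(4b^2 - 68b + 264) + (-3b + 33)
  4b^2 - 68b + 264 = (-(4/3)b + 8)(-3b + 33) + (0)
Last nonzero remainder: -3b + 33. Dividing through by -3 gives the monic gcd b - 11.
Cancel b - 11 from numerator and denominator to get the reduced form.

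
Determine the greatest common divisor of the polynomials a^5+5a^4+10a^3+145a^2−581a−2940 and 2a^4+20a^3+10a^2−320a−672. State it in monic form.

a^3+6a^2−19a−84

By polynomial division,
  a^5+5a^4+10a^3+145a^2−581a−2940 = ((1/2)a−5/2)(2a^4+20a^3+10a^2−320a−672) + (55a^3+330a^2−1045a−4620)
  2a^4+20a^3+10a^2−320a−672 = ((2/55)a+8/55)(55a^3+330a^2−1045a−4620) + (0)
Last nonzero remainder: 55a^3+330a^2−1045a−4620. Dividing through by 55 gives the monic gcd a^3+6a^2−19a−84.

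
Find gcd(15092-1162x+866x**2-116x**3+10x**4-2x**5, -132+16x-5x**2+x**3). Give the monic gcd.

22+x+x**2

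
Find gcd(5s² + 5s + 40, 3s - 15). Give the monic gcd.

Euclidean algorithm in ℚ[s]:
  5s² + 5s + 40 = ((5/3)s + 10)(3s - 15) + (190)
  3s - 15 = ((3/190)s - 3/38)(190) + (0)
The last nonzero remainder is the constant 190, so the polynomials are coprime and gcd = 1.

1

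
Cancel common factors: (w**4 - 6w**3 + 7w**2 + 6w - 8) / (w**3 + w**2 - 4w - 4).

(w**2 - 5w + 4)/(w + 2)

By polynomial division,
  w**4 - 6w**3 + 7w**2 + 6w - 8 = (w - 7)(w**3 + w**2 - 4w - 4) + (18w**2 - 18w - 36)
  w**3 + w**2 - 4w - 4 = ((1/18)w + 1/9)(18w**2 - 18w - 36) + (0)
Last nonzero remainder: 18w**2 - 18w - 36. Dividing through by 18 gives the monic gcd w**2 - w - 2.
Cancel w**2 - w - 2 from numerator and denominator to get the reduced form.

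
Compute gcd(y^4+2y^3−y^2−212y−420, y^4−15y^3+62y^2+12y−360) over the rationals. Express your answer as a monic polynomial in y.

Apply the Euclidean algorithm:
  y^4+2y^3−y^2−212y−420 = (y^4−15y^3+62y^2+12y−360) + (17y^3−63y^2−224y−60)
  y^4−15y^3+62y^2+12y−360 = ((1/17)y−192/289)(17y^3−63y^2−224y−60) + ((9630/289)y^2−(38520/289)y−115560/289)
  17y^3−63y^2−224y−60 = ((4913/9630)y+289/1926)((9630/289)y^2−(38520/289)y−115560/289) + (0)
Last nonzero remainder: (9630/289)y^2−(38520/289)y−115560/289. Dividing through by 9630/289 gives the monic gcd y^2−4y−12.

y^2−4y−12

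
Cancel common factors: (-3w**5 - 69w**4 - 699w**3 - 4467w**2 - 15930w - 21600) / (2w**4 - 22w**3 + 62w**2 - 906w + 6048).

Repeated division with remainder:
  -3w**5 - 69w**4 - 699w**3 - 4467w**2 - 15930w - 21600 = (-(3/2)w - 51)(2w**4 - 22w**3 + 62w**2 - 906w + 6048) + (-1728w**3 - 2664w**2 - 53064w + 286848)
  2w**4 - 22w**3 + 62w**2 - 906w + 6048 = (-(1/864)w + 301/20736)(-1728w**3 - 2664w**2 - 53064w + 286848) + ((11305/288)w**2 + (56525/288)w + 11305/6)
  -1728w**3 - 2664w**2 - 53064w + 286848 = (-(497664/11305)w + 1721088/11305)((11305/288)w**2 + (56525/288)w + 11305/6) + (0)
Last nonzero remainder: (11305/288)w**2 + (56525/288)w + 11305/6. Dividing through by 11305/288 gives the monic gcd w**2 + 5w + 48.
Cancel w**2 + 5w + 48 from numerator and denominator to get the reduced form.

(-3w**3 - 54w**2 - 285w - 450)/(2w**2 - 32w + 126)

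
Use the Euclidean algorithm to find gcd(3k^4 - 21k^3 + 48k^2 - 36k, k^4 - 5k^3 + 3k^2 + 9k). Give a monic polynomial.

Repeated division with remainder:
  3k^4 - 21k^3 + 48k^2 - 36k = (3)(k^4 - 5k^3 + 3k^2 + 9k) + (-6k^3 + 39k^2 - 63k)
  k^4 - 5k^3 + 3k^2 + 9k = (-(1/6)k - 1/4)(-6k^3 + 39k^2 - 63k) + ((9/4)k^2 - (27/4)k)
  -6k^3 + 39k^2 - 63k = (-(8/3)k + 28/3)((9/4)k^2 - (27/4)k) + (0)
Last nonzero remainder: (9/4)k^2 - (27/4)k. Dividing through by 9/4 gives the monic gcd k^2 - 3k.

k^2 - 3k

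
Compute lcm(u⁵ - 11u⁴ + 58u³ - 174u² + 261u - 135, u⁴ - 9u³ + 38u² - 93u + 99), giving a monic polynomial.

u⁷ - 14u⁶ + 102u⁵ - 469u⁴ + 1421u³ - 2832u² + 3276u - 1485

By polynomial division,
  u⁵ - 11u⁴ + 58u³ - 174u² + 261u - 135 = (u - 2)(u⁴ - 9u³ + 38u² - 93u + 99) + (2u³ - 5u² - 24u + 63)
  u⁴ - 9u³ + 38u² - 93u + 99 = ((1/2)u - 13/4)(2u³ - 5u² - 24u + 63) + ((135/4)u² - (405/2)u + 1215/4)
  2u³ - 5u² - 24u + 63 = ((8/135)u + 28/135)((135/4)u² - (405/2)u + 1215/4) + (0)
Last nonzero remainder: (135/4)u² - (405/2)u + 1215/4. Dividing through by 135/4 gives the monic gcd u² - 6u + 9.
Then lcm(f, g) = f·g / gcd(f, g); expanding and making the result monic gives the answer.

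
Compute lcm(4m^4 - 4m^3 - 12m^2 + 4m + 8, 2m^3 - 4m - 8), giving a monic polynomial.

m^6 + m^5 - 3m^4 - 7m^3 - 2m^2 + 6m + 4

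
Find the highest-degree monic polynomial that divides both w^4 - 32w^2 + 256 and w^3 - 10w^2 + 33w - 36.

w - 4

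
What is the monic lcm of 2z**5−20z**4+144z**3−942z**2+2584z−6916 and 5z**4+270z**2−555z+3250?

By polynomial division,
  2z**5−20z**4+144z**3−942z**2+2584z−6916 = ((2/5)z−4)(5z**4+270z**2−555z+3250) + (36z**3+360z**2−936z+6084)
  5z**4+270z**2−555z+3250 = ((5/36)z−25/18)(36z**3+360z**2−936z+6084) + (900z**2−2700z+11700)
  36z**3+360z**2−936z+6084 = ((1/25)z+13/25)(900z**2−2700z+11700) + (0)
Last nonzero remainder: 900z**2−2700z+11700. Dividing through by 900 gives the monic gcd z**2−3z+13.
Then lcm(f, g) = f·g / gcd(f, g); expanding and making the result monic gives the answer.

z**7−7z**6+92z**5−755z**4+3479z**3−23132z**2+54226z−172900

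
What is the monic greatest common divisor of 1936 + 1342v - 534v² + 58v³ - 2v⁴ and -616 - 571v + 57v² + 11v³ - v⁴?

88 + 69v - 18v² + v³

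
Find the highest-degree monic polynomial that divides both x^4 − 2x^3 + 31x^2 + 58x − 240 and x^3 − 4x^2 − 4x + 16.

By polynomial division,
  x^4 − 2x^3 + 31x^2 + 58x − 240 = (x + 2)(x^3 − 4x^2 − 4x + 16) + (43x^2 + 50x − 272)
  x^3 − 4x^2 − 4x + 16 = ((1/43)x − 222/1849)(43x^2 + 50x − 272) + ((15400/1849)x − 30800/1849)
  43x^2 + 50x − 272 = ((79507/15400)x + 31433/1925)((15400/1849)x − 30800/1849) + (0)
Last nonzero remainder: (15400/1849)x − 30800/1849. Dividing through by 15400/1849 gives the monic gcd x − 2.

x − 2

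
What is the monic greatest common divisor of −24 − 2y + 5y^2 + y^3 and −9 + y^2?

3 + y

By polynomial division,
  y^3 + 5y^2 − 2y − 24 = (y + 5)(y^2 − 9) + (7y + 21)
  y^2 − 9 = ((1/7)y − 3/7)(7y + 21) + (0)
Last nonzero remainder: 7y + 21. Dividing through by 7 gives the monic gcd y + 3.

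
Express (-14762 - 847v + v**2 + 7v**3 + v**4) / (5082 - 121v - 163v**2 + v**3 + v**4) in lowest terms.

(122 + 7v + v**2)/(-42 + v + v**2)

By polynomial division,
  v**4 + 7v**3 + v**2 - 847v - 14762 = (v**4 + v**3 - 163v**2 - 121v + 5082) + (6v**3 + 164v**2 - 726v - 19844)
  v**4 + v**3 - 163v**2 - 121v + 5082 = ((1/6)v - 79/18)(6v**3 + 164v**2 - 726v - 19844) + ((6100/9)v**2 - 738100/9)
  6v**3 + 164v**2 - 726v - 19844 = ((27/3050)v + 369/1525)((6100/9)v**2 - 738100/9) + (0)
Last nonzero remainder: (6100/9)v**2 - 738100/9. Dividing through by 6100/9 gives the monic gcd v**2 - 121.
Cancel v**2 - 121 from numerator and denominator to get the reduced form.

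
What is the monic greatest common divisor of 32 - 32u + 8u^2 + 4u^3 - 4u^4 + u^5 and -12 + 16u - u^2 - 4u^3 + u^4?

By polynomial division,
  u^5 - 4u^4 + 4u^3 + 8u^2 - 32u + 32 = (u)(u^4 - 4u^3 - u^2 + 16u - 12) + (5u^3 - 8u^2 - 20u + 32)
  u^4 - 4u^3 - u^2 + 16u - 12 = ((1/5)u - 12/25)(5u^3 - 8u^2 - 20u + 32) + (-(21/25)u^2 + 84/25)
  5u^3 - 8u^2 - 20u + 32 = (-(125/21)u + 200/21)(-(21/25)u^2 + 84/25) + (0)
Last nonzero remainder: -(21/25)u^2 + 84/25. Dividing through by -21/25 gives the monic gcd u^2 - 4.

-4 + u^2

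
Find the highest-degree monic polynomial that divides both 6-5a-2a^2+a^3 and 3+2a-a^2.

Euclidean algorithm in ℚ[a]:
  a^3-2a^2-5a+6 = (-a)(-a^2+2a+3) + (-2a+6)
  -a^2+2a+3 = ((1/2)a+1/2)(-2a+6) + (0)
Last nonzero remainder: -2a+6. Dividing through by -2 gives the monic gcd a-3.

-3+a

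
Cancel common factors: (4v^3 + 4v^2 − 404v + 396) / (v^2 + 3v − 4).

(4v^2 + 8v − 396)/(v + 4)

By polynomial division,
  4v^3 + 4v^2 − 404v + 396 = (4v − 8)(v^2 + 3v − 4) + (−364v + 364)
  v^2 + 3v − 4 = (−(1/364)v − 1/91)(−364v + 364) + (0)
Last nonzero remainder: −364v + 364. Dividing through by −364 gives the monic gcd v − 1.
Cancel v − 1 from numerator and denominator to get the reduced form.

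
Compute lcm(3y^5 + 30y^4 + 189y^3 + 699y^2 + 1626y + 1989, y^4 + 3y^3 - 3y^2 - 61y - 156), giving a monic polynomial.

y^6 + 6y^5 + 23y^4 - 19y^3 - 390y^2 - 1505y - 2652

Repeated division with remainder:
  3y^5 + 30y^4 + 189y^3 + 699y^2 + 1626y + 1989 = (3y + 21)(y^4 + 3y^3 - 3y^2 - 61y - 156) + (135y^3 + 945y^2 + 3375y + 5265)
  y^4 + 3y^3 - 3y^2 - 61y - 156 = ((1/135)y - 4/135)(135y^3 + 945y^2 + 3375y + 5265) + (0)
Last nonzero remainder: 135y^3 + 945y^2 + 3375y + 5265. Dividing through by 135 gives the monic gcd y^3 + 7y^2 + 25y + 39.
Then lcm(f, g) = f·g / gcd(f, g); expanding and making the result monic gives the answer.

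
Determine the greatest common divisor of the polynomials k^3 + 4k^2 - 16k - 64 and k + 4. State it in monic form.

Euclidean algorithm in ℚ[k]:
  k^3 + 4k^2 - 16k - 64 = (k^2 - 16)(k + 4) + (0)
The last nonzero remainder k + 4 is already monic.

k + 4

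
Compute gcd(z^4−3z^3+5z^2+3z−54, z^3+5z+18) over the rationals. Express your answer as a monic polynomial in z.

z^3+5z+18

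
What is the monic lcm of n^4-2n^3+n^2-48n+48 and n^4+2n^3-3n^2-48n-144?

By polynomial division,
  n^4-2n^3+n^2-48n+48 = (n^4+2n^3-3n^2-48n-144) + (-4n^3+4n^2+192)
  n^4+2n^3-3n^2-48n-144 = (-(1/4)n-3/4)(-4n^3+4n^2+192) + (0)
Last nonzero remainder: -4n^3+4n^2+192. Dividing through by -4 gives the monic gcd n^3-n^2-48.
Then lcm(f, g) = f·g / gcd(f, g); expanding and making the result monic gives the answer.

n^5+n^4-5n^3-45n^2-96n+144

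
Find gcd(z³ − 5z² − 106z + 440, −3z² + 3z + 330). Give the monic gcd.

z² − z − 110

Euclidean algorithm in ℚ[z]:
  z³ − 5z² − 106z + 440 = (−(1/3)z + 4/3)(−3z² + 3z + 330) + (0)
Last nonzero remainder: −3z² + 3z + 330. Dividing through by −3 gives the monic gcd z² − z − 110.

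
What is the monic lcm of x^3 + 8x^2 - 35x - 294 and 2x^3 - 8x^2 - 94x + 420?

By polynomial division,
  x^3 + 8x^2 - 35x - 294 = (1/2)(2x^3 - 8x^2 - 94x + 420) + (12x^2 + 12x - 504)
  2x^3 - 8x^2 - 94x + 420 = ((1/6)x - 5/6)(12x^2 + 12x - 504) + (0)
Last nonzero remainder: 12x^2 + 12x - 504. Dividing through by 12 gives the monic gcd x^2 + x - 42.
Then lcm(f, g) = f·g / gcd(f, g); expanding and making the result monic gives the answer.

x^4 + 3x^3 - 75x^2 - 119x + 1470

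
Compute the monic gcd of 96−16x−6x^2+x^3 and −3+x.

1

Repeated division with remainder:
  x^3−6x^2−16x+96 = (x^2−3x−25)(x−3) + (21)
  x−3 = ((1/21)x−1/7)(21) + (0)
The last nonzero remainder is the constant 21, so the polynomials are coprime and gcd = 1.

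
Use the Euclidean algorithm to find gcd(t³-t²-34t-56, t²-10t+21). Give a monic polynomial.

t-7

Repeated division with remainder:
  t³-t²-34t-56 = (t+9)(t²-10t+21) + (35t-245)
  t²-10t+21 = ((1/35)t-3/35)(35t-245) + (0)
Last nonzero remainder: 35t-245. Dividing through by 35 gives the monic gcd t-7.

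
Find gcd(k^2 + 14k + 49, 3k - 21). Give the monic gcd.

1

Apply the Euclidean algorithm:
  k^2 + 14k + 49 = ((1/3)k + 7)(3k - 21) + (196)
  3k - 21 = ((3/196)k - 3/28)(196) + (0)
The last nonzero remainder is the constant 196, so the polynomials are coprime and gcd = 1.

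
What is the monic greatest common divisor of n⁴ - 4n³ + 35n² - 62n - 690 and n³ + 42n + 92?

n² - 2n + 46

Euclidean algorithm in ℚ[n]:
  n⁴ - 4n³ + 35n² - 62n - 690 = (n - 4)(n³ + 42n + 92) + (-7n² + 14n - 322)
  n³ + 42n + 92 = (-(1/7)n - 2/7)(-7n² + 14n - 322) + (0)
Last nonzero remainder: -7n² + 14n - 322. Dividing through by -7 gives the monic gcd n² - 2n + 46.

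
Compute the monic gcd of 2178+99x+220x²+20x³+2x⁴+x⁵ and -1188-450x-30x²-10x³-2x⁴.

Apply the Euclidean algorithm:
  x⁵+2x⁴+20x³+220x²+99x+2178 = (-(1/2)x+3/2)(-2x⁴-10x³-30x²-450x-1188) + (20x³+40x²+180x+3960)
  -2x⁴-10x³-30x²-450x-1188 = (-(1/10)x-3/10)(20x³+40x²+180x+3960) + (0)
Last nonzero remainder: 20x³+40x²+180x+3960. Dividing through by 20 gives the monic gcd x³+2x²+9x+198.

198+9x+2x²+x³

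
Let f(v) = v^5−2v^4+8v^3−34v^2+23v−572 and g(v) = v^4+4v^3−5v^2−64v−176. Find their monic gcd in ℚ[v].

v^3−5v−44

Euclidean algorithm in ℚ[v]:
  v^5−2v^4+8v^3−34v^2+23v−572 = (v−6)(v^4+4v^3−5v^2−64v−176) + (37v^3−185v−1628)
  v^4+4v^3−5v^2−64v−176 = ((1/37)v+4/37)(37v^3−185v−1628) + (0)
Last nonzero remainder: 37v^3−185v−1628. Dividing through by 37 gives the monic gcd v^3−5v−44.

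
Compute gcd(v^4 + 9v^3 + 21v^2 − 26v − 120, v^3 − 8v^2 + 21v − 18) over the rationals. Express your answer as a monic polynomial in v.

v − 2

Repeated division with remainder:
  v^4 + 9v^3 + 21v^2 − 26v − 120 = (v + 17)(v^3 − 8v^2 + 21v − 18) + (136v^2 − 365v + 186)
  v^3 − 8v^2 + 21v − 18 = ((1/136)v − 723/18496)(136v^2 − 365v + 186) + ((99225/18496)v − 99225/9248)
  136v^2 − 365v + 186 = ((2515456/99225)v − 573376/33075)((99225/18496)v − 99225/9248) + (0)
Last nonzero remainder: (99225/18496)v − 99225/9248. Dividing through by 99225/18496 gives the monic gcd v − 2.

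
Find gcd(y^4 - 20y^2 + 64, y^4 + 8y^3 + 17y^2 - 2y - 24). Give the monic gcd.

y^2 + 6y + 8

Euclidean algorithm in ℚ[y]:
  y^4 - 20y^2 + 64 = (y^4 + 8y^3 + 17y^2 - 2y - 24) + (-8y^3 - 37y^2 + 2y + 88)
  y^4 + 8y^3 + 17y^2 - 2y - 24 = (-(1/8)y - 27/64)(-8y^3 - 37y^2 + 2y + 88) + ((105/64)y^2 + (315/32)y + 105/8)
  -8y^3 - 37y^2 + 2y + 88 = (-(512/105)y + 704/105)((105/64)y^2 + (315/32)y + 105/8) + (0)
Last nonzero remainder: (105/64)y^2 + (315/32)y + 105/8. Dividing through by 105/64 gives the monic gcd y^2 + 6y + 8.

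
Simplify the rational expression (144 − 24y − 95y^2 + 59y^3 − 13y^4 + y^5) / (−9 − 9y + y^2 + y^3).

Repeated division with remainder:
  y^5 − 13y^4 + 59y^3 − 95y^2 − 24y + 144 = (y^2 − 14y + 82)(y^3 + y^2 − 9y − 9) + (−294y^2 + 588y + 882)
  y^3 + y^2 − 9y − 9 = (−(1/294)y − 1/98)(−294y^2 + 588y + 882) + (0)
Last nonzero remainder: −294y^2 + 588y + 882. Dividing through by −294 gives the monic gcd y^2 − 2y − 3.
Cancel y^2 − 2y − 3 from numerator and denominator to get the reduced form.

(−48 + 40y − 11y^2 + y^3)/(3 + y)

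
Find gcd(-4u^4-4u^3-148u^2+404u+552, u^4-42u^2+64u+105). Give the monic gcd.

u^2-2u-3

Repeated division with remainder:
  -4u^4-4u^3-148u^2+404u+552 = (-4)(u^4-42u^2+64u+105) + (-4u^3-316u^2+660u+972)
  u^4-42u^2+64u+105 = (-(1/4)u+79/4)(-4u^3-316u^2+660u+972) + (6364u^2-12728u-19092)
  -4u^3-316u^2+660u+972 = (-(1/1591)u-81/1591)(6364u^2-12728u-19092) + (0)
Last nonzero remainder: 6364u^2-12728u-19092. Dividing through by 6364 gives the monic gcd u^2-2u-3.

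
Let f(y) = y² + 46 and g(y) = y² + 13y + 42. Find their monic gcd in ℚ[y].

1

Apply the Euclidean algorithm:
  y² + 46 = (y² + 13y + 42) + (−13y + 4)
  y² + 13y + 42 = (−(1/13)y − 173/169)(−13y + 4) + (7790/169)
  −13y + 4 = (−(2197/7790)y + 338/3895)(7790/169) + (0)
The last nonzero remainder is the constant 7790/169, so the polynomials are coprime and gcd = 1.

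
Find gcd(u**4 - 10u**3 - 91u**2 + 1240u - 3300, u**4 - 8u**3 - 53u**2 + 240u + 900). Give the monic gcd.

u**2 - 16u + 60

Apply the Euclidean algorithm:
  u**4 - 10u**3 - 91u**2 + 1240u - 3300 = (u**4 - 8u**3 - 53u**2 + 240u + 900) + (-2u**3 - 38u**2 + 1000u - 4200)
  u**4 - 8u**3 - 53u**2 + 240u + 900 = (-(1/2)u + 27/2)(-2u**3 - 38u**2 + 1000u - 4200) + (960u**2 - 15360u + 57600)
  -2u**3 - 38u**2 + 1000u - 4200 = (-(1/480)u - 7/96)(960u**2 - 15360u + 57600) + (0)
Last nonzero remainder: 960u**2 - 15360u + 57600. Dividing through by 960 gives the monic gcd u**2 - 16u + 60.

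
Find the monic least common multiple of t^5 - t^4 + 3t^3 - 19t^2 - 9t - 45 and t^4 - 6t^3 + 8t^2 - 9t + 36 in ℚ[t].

Apply the Euclidean algorithm:
  t^5 - t^4 + 3t^3 - 19t^2 - 9t - 45 = (t + 5)(t^4 - 6t^3 + 8t^2 - 9t + 36) + (25t^3 - 50t^2 - 225)
  t^4 - 6t^3 + 8t^2 - 9t + 36 = ((1/25)t - 4/25)(25t^3 - 50t^2 - 225) + (0)
Last nonzero remainder: 25t^3 - 50t^2 - 225. Dividing through by 25 gives the monic gcd t^3 - 2t^2 - 9.
Then lcm(f, g) = f·g / gcd(f, g); expanding and making the result monic gives the answer.

t^6 - 5t^5 + 7t^4 - 31t^3 + 67t^2 - 9t + 180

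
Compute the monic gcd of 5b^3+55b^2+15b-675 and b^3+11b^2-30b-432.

Euclidean algorithm in ℚ[b]:
  5b^3+55b^2+15b-675 = (5)(b^3+11b^2-30b-432) + (165b+1485)
  b^3+11b^2-30b-432 = ((1/165)b^2+(2/165)b-16/55)(165b+1485) + (0)
Last nonzero remainder: 165b+1485. Dividing through by 165 gives the monic gcd b+9.

b+9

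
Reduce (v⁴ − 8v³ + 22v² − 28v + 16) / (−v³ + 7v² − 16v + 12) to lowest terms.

By polynomial division,
  v⁴ − 8v³ + 22v² − 28v + 16 = (−v + 1)(−v³ + 7v² − 16v + 12) + (−v² + 4)
  −v³ + 7v² − 16v + 12 = (v − 7)(−v² + 4) + (−20v + 40)
  −v² + 4 = ((1/20)v + 1/10)(−20v + 40) + (0)
Last nonzero remainder: −20v + 40. Dividing through by −20 gives the monic gcd v − 2.
Cancel v − 2 from numerator and denominator to get the reduced form.

(−v³ + 6v² − 10v + 8)/(v² − 5v + 6)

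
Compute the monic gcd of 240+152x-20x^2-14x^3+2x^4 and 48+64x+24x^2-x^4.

-24-20x-2x^2+x^3

Euclidean algorithm in ℚ[x]:
  2x^4-14x^3-20x^2+152x+240 = (-2)(-x^4+24x^2+64x+48) + (-14x^3+28x^2+280x+336)
  -x^4+24x^2+64x+48 = ((1/14)x+1/7)(-14x^3+28x^2+280x+336) + (0)
Last nonzero remainder: -14x^3+28x^2+280x+336. Dividing through by -14 gives the monic gcd x^3-2x^2-20x-24.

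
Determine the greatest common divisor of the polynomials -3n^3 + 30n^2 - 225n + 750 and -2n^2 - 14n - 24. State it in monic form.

Euclidean algorithm in ℚ[n]:
  -3n^3 + 30n^2 - 225n + 750 = ((3/2)n - 51/2)(-2n^2 - 14n - 24) + (-546n + 138)
  -2n^2 - 14n - 24 = ((1/273)n + 220/8281)(-546n + 138) + (-229104/8281)
  -546n + 138 = ((753571/38184)n - 190463/38184)(-229104/8281) + (0)
The last nonzero remainder is the constant -229104/8281, so the polynomials are coprime and gcd = 1.

1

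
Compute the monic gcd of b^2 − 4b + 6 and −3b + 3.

By polynomial division,
  b^2 − 4b + 6 = (−(1/3)b + 1)(−3b + 3) + (3)
  −3b + 3 = (−b + 1)(3) + (0)
The last nonzero remainder is the constant 3, so the polynomials are coprime and gcd = 1.

1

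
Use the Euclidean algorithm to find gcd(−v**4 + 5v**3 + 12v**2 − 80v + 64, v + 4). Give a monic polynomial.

v + 4

Euclidean algorithm in ℚ[v]:
  −v**4 + 5v**3 + 12v**2 − 80v + 64 = (−v**3 + 9v**2 − 24v + 16)(v + 4) + (0)
The last nonzero remainder v + 4 is already monic.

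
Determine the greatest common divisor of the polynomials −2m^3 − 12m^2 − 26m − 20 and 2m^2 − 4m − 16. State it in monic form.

m + 2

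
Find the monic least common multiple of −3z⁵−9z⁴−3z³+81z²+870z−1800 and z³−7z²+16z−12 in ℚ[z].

z⁶+z⁵−5z⁴−29z³−236z²+1180z−1200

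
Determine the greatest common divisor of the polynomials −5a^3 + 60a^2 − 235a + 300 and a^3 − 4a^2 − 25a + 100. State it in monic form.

Euclidean algorithm in ℚ[a]:
  −5a^3 + 60a^2 − 235a + 300 = (−5)(a^3 − 4a^2 − 25a + 100) + (40a^2 − 360a + 800)
  a^3 − 4a^2 − 25a + 100 = ((1/40)a + 1/8)(40a^2 − 360a + 800) + (0)
Last nonzero remainder: 40a^2 − 360a + 800. Dividing through by 40 gives the monic gcd a^2 − 9a + 20.

a^2 − 9a + 20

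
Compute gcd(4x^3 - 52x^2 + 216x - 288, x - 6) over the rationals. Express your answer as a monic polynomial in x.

x - 6

Euclidean algorithm in ℚ[x]:
  4x^3 - 52x^2 + 216x - 288 = (4x^2 - 28x + 48)(x - 6) + (0)
The last nonzero remainder x - 6 is already monic.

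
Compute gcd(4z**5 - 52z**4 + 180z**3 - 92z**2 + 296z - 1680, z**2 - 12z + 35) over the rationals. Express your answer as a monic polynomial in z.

Apply the Euclidean algorithm:
  4z**5 - 52z**4 + 180z**3 - 92z**2 + 296z - 1680 = (4z**3 - 4z**2 - 8z - 48)(z**2 - 12z + 35) + (0)
The last nonzero remainder z**2 - 12z + 35 is already monic.

z**2 - 12z + 35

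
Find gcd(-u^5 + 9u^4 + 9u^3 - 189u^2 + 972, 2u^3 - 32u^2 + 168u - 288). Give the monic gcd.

u^2 - 12u + 36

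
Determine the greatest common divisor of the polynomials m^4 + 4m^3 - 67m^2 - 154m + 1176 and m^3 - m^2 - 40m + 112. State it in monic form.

m^2 + 3m - 28

By polynomial division,
  m^4 + 4m^3 - 67m^2 - 154m + 1176 = (m + 5)(m^3 - m^2 - 40m + 112) + (-22m^2 - 66m + 616)
  m^3 - m^2 - 40m + 112 = (-(1/22)m + 2/11)(-22m^2 - 66m + 616) + (0)
Last nonzero remainder: -22m^2 - 66m + 616. Dividing through by -22 gives the monic gcd m^2 + 3m - 28.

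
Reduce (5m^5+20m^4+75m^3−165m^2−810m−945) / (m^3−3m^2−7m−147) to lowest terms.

(5m^3−30m−45)/(m−7)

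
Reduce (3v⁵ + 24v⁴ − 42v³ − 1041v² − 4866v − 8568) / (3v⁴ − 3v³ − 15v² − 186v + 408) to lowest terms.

(v³ + 3v² − 46v − 168)/(v² − 6v + 8)

By polynomial division,
  3v⁵ + 24v⁴ − 42v³ − 1041v² − 4866v − 8568 = (v + 9)(3v⁴ − 3v³ − 15v² − 186v + 408) + (−720v² − 3600v − 12240)
  3v⁴ − 3v³ − 15v² − 186v + 408 = (−(1/240)v² + (1/40)v − 1/30)(−720v² − 3600v − 12240) + (0)
Last nonzero remainder: −720v² − 3600v − 12240. Dividing through by −720 gives the monic gcd v² + 5v + 17.
Cancel v² + 5v + 17 from numerator and denominator to get the reduced form.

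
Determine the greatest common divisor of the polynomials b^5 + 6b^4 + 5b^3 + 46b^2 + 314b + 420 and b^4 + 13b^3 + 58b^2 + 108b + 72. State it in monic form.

Repeated division with remainder:
  b^5 + 6b^4 + 5b^3 + 46b^2 + 314b + 420 = (b − 7)(b^4 + 13b^3 + 58b^2 + 108b + 72) + (38b^3 + 344b^2 + 998b + 924)
  b^4 + 13b^3 + 58b^2 + 108b + 72 = ((1/38)b + 75/722)(38b^3 + 344b^2 + 998b + 924) + (−(1443/361)b^2 − (7215/361)b − 8658/361)
  38b^3 + 344b^2 + 998b + 924 = (−(13718/1443)b − 55594/1443)(−(1443/361)b^2 − (7215/361)b − 8658/361) + (0)
Last nonzero remainder: −(1443/361)b^2 − (7215/361)b − 8658/361. Dividing through by −1443/361 gives the monic gcd b^2 + 5b + 6.

b^2 + 5b + 6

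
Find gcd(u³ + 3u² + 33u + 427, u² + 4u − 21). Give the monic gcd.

u + 7

Euclidean algorithm in ℚ[u]:
  u³ + 3u² + 33u + 427 = (u − 1)(u² + 4u − 21) + (58u + 406)
  u² + 4u − 21 = ((1/58)u − 3/58)(58u + 406) + (0)
Last nonzero remainder: 58u + 406. Dividing through by 58 gives the monic gcd u + 7.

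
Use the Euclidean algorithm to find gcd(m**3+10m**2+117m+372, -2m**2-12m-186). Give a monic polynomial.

m**2+6m+93

By polynomial division,
  m**3+10m**2+117m+372 = (-(1/2)m-2)(-2m**2-12m-186) + (0)
Last nonzero remainder: -2m**2-12m-186. Dividing through by -2 gives the monic gcd m**2+6m+93.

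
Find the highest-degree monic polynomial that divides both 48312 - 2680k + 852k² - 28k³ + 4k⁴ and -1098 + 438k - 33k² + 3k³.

Apply the Euclidean algorithm:
  4k⁴ - 28k³ + 852k² - 2680k + 48312 = ((4/3)k + 16/3)(3k³ - 33k² + 438k - 1098) + (444k² - 3552k + 54168)
  3k³ - 33k² + 438k - 1098 = ((1/148)k - 3/148)(444k² - 3552k + 54168) + (0)
Last nonzero remainder: 444k² - 3552k + 54168. Dividing through by 444 gives the monic gcd k² - 8k + 122.

122 - 8k + k²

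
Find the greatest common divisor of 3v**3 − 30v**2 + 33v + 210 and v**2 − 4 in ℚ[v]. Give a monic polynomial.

v + 2

Repeated division with remainder:
  3v**3 − 30v**2 + 33v + 210 = (3v − 30)(v**2 − 4) + (45v + 90)
  v**2 − 4 = ((1/45)v − 2/45)(45v + 90) + (0)
Last nonzero remainder: 45v + 90. Dividing through by 45 gives the monic gcd v + 2.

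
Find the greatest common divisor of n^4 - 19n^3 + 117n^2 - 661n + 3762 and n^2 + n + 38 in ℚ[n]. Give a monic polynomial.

n^2 + n + 38

Euclidean algorithm in ℚ[n]:
  n^4 - 19n^3 + 117n^2 - 661n + 3762 = (n^2 - 20n + 99)(n^2 + n + 38) + (0)
The last nonzero remainder n^2 + n + 38 is already monic.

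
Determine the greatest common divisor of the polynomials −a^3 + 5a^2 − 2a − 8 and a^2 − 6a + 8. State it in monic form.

a^2 − 6a + 8

By polynomial division,
  −a^3 + 5a^2 − 2a − 8 = (−a − 1)(a^2 − 6a + 8) + (0)
The last nonzero remainder a^2 − 6a + 8 is already monic.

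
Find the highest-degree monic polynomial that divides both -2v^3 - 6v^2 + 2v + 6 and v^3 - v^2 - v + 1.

v^2 - 1

Apply the Euclidean algorithm:
  -2v^3 - 6v^2 + 2v + 6 = (-2)(v^3 - v^2 - v + 1) + (-8v^2 + 8)
  v^3 - v^2 - v + 1 = (-(1/8)v + 1/8)(-8v^2 + 8) + (0)
Last nonzero remainder: -8v^2 + 8. Dividing through by -8 gives the monic gcd v^2 - 1.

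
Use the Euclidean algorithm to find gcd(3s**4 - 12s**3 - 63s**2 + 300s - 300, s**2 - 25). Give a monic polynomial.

Apply the Euclidean algorithm:
  3s**4 - 12s**3 - 63s**2 + 300s - 300 = (3s**2 - 12s + 12)(s**2 - 25) + (0)
The last nonzero remainder s**2 - 25 is already monic.

s**2 - 25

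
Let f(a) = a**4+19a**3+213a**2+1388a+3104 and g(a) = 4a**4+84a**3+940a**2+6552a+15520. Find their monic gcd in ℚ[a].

Apply the Euclidean algorithm:
  a**4+19a**3+213a**2+1388a+3104 = (1/4)(4a**4+84a**3+940a**2+6552a+15520) + (-2a**3-22a**2-250a-776)
  4a**4+84a**3+940a**2+6552a+15520 = (-2a-20)(-2a**3-22a**2-250a-776) + (0)
Last nonzero remainder: -2a**3-22a**2-250a-776. Dividing through by -2 gives the monic gcd a**3+11a**2+125a+388.

a**3+11a**2+125a+388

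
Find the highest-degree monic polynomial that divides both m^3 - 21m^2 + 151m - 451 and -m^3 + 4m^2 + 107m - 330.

m - 11

Apply the Euclidean algorithm:
  m^3 - 21m^2 + 151m - 451 = (-1)(-m^3 + 4m^2 + 107m - 330) + (-17m^2 + 258m - 781)
  -m^3 + 4m^2 + 107m - 330 = ((1/17)m + 190/289)(-17m^2 + 258m - 781) + (-(4820/289)m + 53020/289)
  -17m^2 + 258m - 781 = ((4913/4820)m - 20519/4820)(-(4820/289)m + 53020/289) + (0)
Last nonzero remainder: -(4820/289)m + 53020/289. Dividing through by -4820/289 gives the monic gcd m - 11.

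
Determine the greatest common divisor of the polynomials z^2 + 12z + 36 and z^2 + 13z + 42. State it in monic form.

z + 6

By polynomial division,
  z^2 + 12z + 36 = (z^2 + 13z + 42) + (−z − 6)
  z^2 + 13z + 42 = (−z − 7)(−z − 6) + (0)
Last nonzero remainder: −z − 6. Dividing through by −1 gives the monic gcd z + 6.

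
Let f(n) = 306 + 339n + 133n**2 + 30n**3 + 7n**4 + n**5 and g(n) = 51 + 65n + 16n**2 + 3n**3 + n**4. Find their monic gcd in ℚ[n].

By polynomial division,
  n**5 + 7n**4 + 30n**3 + 133n**2 + 339n + 306 = (n + 4)(n**4 + 3n**3 + 16n**2 + 65n + 51) + (2n**3 + 4n**2 + 28n + 102)
  n**4 + 3n**3 + 16n**2 + 65n + 51 = ((1/2)n + 1/2)(2n**3 + 4n**2 + 28n + 102) + (0)
Last nonzero remainder: 2n**3 + 4n**2 + 28n + 102. Dividing through by 2 gives the monic gcd n**3 + 2n**2 + 14n + 51.

51 + 14n + 2n**2 + n**3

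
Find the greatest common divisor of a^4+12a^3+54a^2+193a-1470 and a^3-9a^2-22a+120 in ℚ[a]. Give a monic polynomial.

a-3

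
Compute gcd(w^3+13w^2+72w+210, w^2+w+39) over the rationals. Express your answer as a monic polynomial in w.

1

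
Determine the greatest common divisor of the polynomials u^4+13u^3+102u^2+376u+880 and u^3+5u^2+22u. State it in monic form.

Apply the Euclidean algorithm:
  u^4+13u^3+102u^2+376u+880 = (u+8)(u^3+5u^2+22u) + (40u^2+200u+880)
  u^3+5u^2+22u = ((1/40)u)(40u^2+200u+880) + (0)
Last nonzero remainder: 40u^2+200u+880. Dividing through by 40 gives the monic gcd u^2+5u+22.

u^2+5u+22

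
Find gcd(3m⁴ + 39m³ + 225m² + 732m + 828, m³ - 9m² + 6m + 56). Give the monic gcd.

Repeated division with remainder:
  3m⁴ + 39m³ + 225m² + 732m + 828 = (3m + 66)(m³ - 9m² + 6m + 56) + (801m² + 168m - 2868)
  m³ - 9m² + 6m + 56 = ((1/801)m - 2459/213867)(801m² + 168m - 2868) + ((820690/71289)m + 1641380/71289)
  801m² + 168m - 2868 = ((57102489/820690)m - 51114213/410345)((820690/71289)m + 1641380/71289) + (0)
Last nonzero remainder: (820690/71289)m + 1641380/71289. Dividing through by 820690/71289 gives the monic gcd m + 2.

m + 2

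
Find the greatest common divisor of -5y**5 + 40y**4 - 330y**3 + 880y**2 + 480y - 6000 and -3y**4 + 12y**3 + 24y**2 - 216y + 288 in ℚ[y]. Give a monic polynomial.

Euclidean algorithm in ℚ[y]:
  -5y**5 + 40y**4 - 330y**3 + 880y**2 + 480y - 6000 = ((5/3)y - 20/3)(-3y**4 + 12y**3 + 24y**2 - 216y + 288) + (-290y**3 + 1400y**2 - 1440y - 4080)
  -3y**4 + 12y**3 + 24y**2 - 216y + 288 = ((3/290)y + 36/4205)(-290y**3 + 1400y**2 - 1440y - 4080) + ((22632/841)y**2 - (135792/841)y + 271584/841)
  -290y**3 + 1400y**2 - 1440y - 4080 = (-(121945/11316)y - 71485/5658)((22632/841)y**2 - (135792/841)y + 271584/841) + (0)
Last nonzero remainder: (22632/841)y**2 - (135792/841)y + 271584/841. Dividing through by 22632/841 gives the monic gcd y**2 - 6y + 12.

y**2 - 6y + 12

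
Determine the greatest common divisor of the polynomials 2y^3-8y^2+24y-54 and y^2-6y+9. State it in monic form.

By polynomial division,
  2y^3-8y^2+24y-54 = (2y+4)(y^2-6y+9) + (30y-90)
  y^2-6y+9 = ((1/30)y-1/10)(30y-90) + (0)
Last nonzero remainder: 30y-90. Dividing through by 30 gives the monic gcd y-3.

y-3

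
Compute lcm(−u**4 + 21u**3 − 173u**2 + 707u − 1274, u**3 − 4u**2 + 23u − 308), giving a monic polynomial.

u**6 − 18u**5 + 154u**4 − 1112u**3 + 6765u**2 − 27286u + 56056

By polynomial division,
  −u**4 + 21u**3 − 173u**2 + 707u − 1274 = (−u + 17)(u**3 − 4u**2 + 23u − 308) + (−82u**2 + 8u + 3962)
  u**3 − 4u**2 + 23u − 308 = (−(1/82)u + 80/1681)(−82u**2 + 8u + 3962) + ((119244/1681)u − 834708/1681)
  −82u**2 + 8u + 3962 = (−(68921/59622)u − 475723/59622)((119244/1681)u − 834708/1681) + (0)
Last nonzero remainder: (119244/1681)u − 834708/1681. Dividing through by 119244/1681 gives the monic gcd u − 7.
Then lcm(f, g) = f·g / gcd(f, g); expanding and making the result monic gives the answer.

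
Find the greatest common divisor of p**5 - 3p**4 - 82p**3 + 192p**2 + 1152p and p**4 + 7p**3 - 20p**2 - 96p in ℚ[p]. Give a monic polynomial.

By polynomial division,
  p**5 - 3p**4 - 82p**3 + 192p**2 + 1152p = (p - 10)(p**4 + 7p**3 - 20p**2 - 96p) + (8p**3 + 88p**2 + 192p)
  p**4 + 7p**3 - 20p**2 - 96p = ((1/8)p - 1/2)(8p**3 + 88p**2 + 192p) + (0)
Last nonzero remainder: 8p**3 + 88p**2 + 192p. Dividing through by 8 gives the monic gcd p**3 + 11p**2 + 24p.

p**3 + 11p**2 + 24p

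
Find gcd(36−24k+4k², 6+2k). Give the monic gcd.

1

Repeated division with remainder:
  4k²−24k+36 = (2k−18)(2k+6) + (144)
  2k+6 = ((1/72)k+1/24)(144) + (0)
The last nonzero remainder is the constant 144, so the polynomials are coprime and gcd = 1.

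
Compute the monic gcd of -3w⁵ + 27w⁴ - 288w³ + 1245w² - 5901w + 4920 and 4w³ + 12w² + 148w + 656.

w² - w + 41

Repeated division with remainder:
  -3w⁵ + 27w⁴ - 288w³ + 1245w² - 5901w + 4920 = (-(3/4)w² + 9w - 285/4)(4w³ + 12w² + 148w + 656) + (1260w² - 1260w + 51660)
  4w³ + 12w² + 148w + 656 = ((1/315)w + 4/315)(1260w² - 1260w + 51660) + (0)
Last nonzero remainder: 1260w² - 1260w + 51660. Dividing through by 1260 gives the monic gcd w² - w + 41.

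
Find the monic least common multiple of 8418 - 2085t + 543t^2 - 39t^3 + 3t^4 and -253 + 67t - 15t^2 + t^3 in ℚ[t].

-30866 + 10451t - 2686t^2 + 324t^3 - 24t^4 + t^5

Apply the Euclidean algorithm:
  3t^4 - 39t^3 + 543t^2 - 2085t + 8418 = (3t + 6)(t^3 - 15t^2 + 67t - 253) + (432t^2 - 1728t + 9936)
  t^3 - 15t^2 + 67t - 253 = ((1/432)t - 11/432)(432t^2 - 1728t + 9936) + (0)
Last nonzero remainder: 432t^2 - 1728t + 9936. Dividing through by 432 gives the monic gcd t^2 - 4t + 23.
Then lcm(f, g) = f·g / gcd(f, g); expanding and making the result monic gives the answer.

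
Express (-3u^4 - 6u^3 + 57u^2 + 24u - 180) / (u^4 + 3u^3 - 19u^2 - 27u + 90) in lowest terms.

(-3u - 6)/(u + 3)

Apply the Euclidean algorithm:
  -3u^4 - 6u^3 + 57u^2 + 24u - 180 = (-3)(u^4 + 3u^3 - 19u^2 - 27u + 90) + (3u^3 - 57u + 90)
  u^4 + 3u^3 - 19u^2 - 27u + 90 = ((1/3)u + 1)(3u^3 - 57u + 90) + (0)
Last nonzero remainder: 3u^3 - 57u + 90. Dividing through by 3 gives the monic gcd u^3 - 19u + 30.
Cancel u^3 - 19u + 30 from numerator and denominator to get the reduced form.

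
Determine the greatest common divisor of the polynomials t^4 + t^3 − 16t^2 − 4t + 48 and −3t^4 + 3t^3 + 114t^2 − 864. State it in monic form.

t^2 + t − 12

Euclidean algorithm in ℚ[t]:
  t^4 + t^3 − 16t^2 − 4t + 48 = (−1/3)(−3t^4 + 3t^3 + 114t^2 − 864) + (2t^3 + 22t^2 − 4t − 240)
  −3t^4 + 3t^3 + 114t^2 − 864 = (−(3/2)t + 18)(2t^3 + 22t^2 − 4t − 240) + (−288t^2 − 288t + 3456)
  2t^3 + 22t^2 − 4t − 240 = (−(1/144)t − 5/72)(−288t^2 − 288t + 3456) + (0)
Last nonzero remainder: −288t^2 − 288t + 3456. Dividing through by −288 gives the monic gcd t^2 + t − 12.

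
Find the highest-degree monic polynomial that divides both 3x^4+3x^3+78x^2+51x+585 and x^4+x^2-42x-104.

Apply the Euclidean algorithm:
  3x^4+3x^3+78x^2+51x+585 = (3)(x^4+x^2-42x-104) + (3x^3+75x^2+177x+897)
  x^4+x^2-42x-104 = ((1/3)x-25/3)(3x^3+75x^2+177x+897) + (567x^2+1134x+7371)
  3x^3+75x^2+177x+897 = ((1/189)x+23/189)(567x^2+1134x+7371) + (0)
Last nonzero remainder: 567x^2+1134x+7371. Dividing through by 567 gives the monic gcd x^2+2x+13.

x^2+2x+13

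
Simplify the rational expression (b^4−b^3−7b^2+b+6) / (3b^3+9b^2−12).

Apply the Euclidean algorithm:
  b^4−b^3−7b^2+b+6 = ((1/3)b−4/3)(3b^3+9b^2−12) + (5b^2+5b−10)
  3b^3+9b^2−12 = ((3/5)b+6/5)(5b^2+5b−10) + (0)
Last nonzero remainder: 5b^2+5b−10. Dividing through by 5 gives the monic gcd b^2+b−2.
Cancel b^2+b−2 from numerator and denominator to get the reduced form.

(b^2−2b−3)/(3b+6)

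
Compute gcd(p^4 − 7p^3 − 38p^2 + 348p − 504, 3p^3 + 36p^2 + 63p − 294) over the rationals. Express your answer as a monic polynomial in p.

p^2 + 5p − 14

Apply the Euclidean algorithm:
  p^4 − 7p^3 − 38p^2 + 348p − 504 = ((1/3)p − 19/3)(3p^3 + 36p^2 + 63p − 294) + (169p^2 + 845p − 2366)
  3p^3 + 36p^2 + 63p − 294 = ((3/169)p + 21/169)(169p^2 + 845p − 2366) + (0)
Last nonzero remainder: 169p^2 + 845p − 2366. Dividing through by 169 gives the monic gcd p^2 + 5p − 14.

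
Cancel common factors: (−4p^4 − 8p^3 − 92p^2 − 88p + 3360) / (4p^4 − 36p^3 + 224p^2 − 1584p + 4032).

(−p − 5)/(p − 6)

By polynomial division,
  −4p^4 − 8p^3 − 92p^2 − 88p + 3360 = (−1)(4p^4 − 36p^3 + 224p^2 − 1584p + 4032) + (−44p^3 + 132p^2 − 1672p + 7392)
  4p^4 − 36p^3 + 224p^2 − 1584p + 4032 = (−(1/11)p + 6/11)(−44p^3 + 132p^2 − 1672p + 7392) + (0)
Last nonzero remainder: −44p^3 + 132p^2 − 1672p + 7392. Dividing through by −44 gives the monic gcd p^3 − 3p^2 + 38p − 168.
Cancel p^3 − 3p^2 + 38p − 168 from numerator and denominator to get the reduced form.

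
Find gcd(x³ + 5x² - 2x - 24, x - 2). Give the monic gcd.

x - 2

Repeated division with remainder:
  x³ + 5x² - 2x - 24 = (x² + 7x + 12)(x - 2) + (0)
The last nonzero remainder x - 2 is already monic.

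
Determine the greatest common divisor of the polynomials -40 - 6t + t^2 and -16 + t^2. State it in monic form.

4 + t

Repeated division with remainder:
  t^2 - 6t - 40 = (t^2 - 16) + (-6t - 24)
  t^2 - 16 = (-(1/6)t + 2/3)(-6t - 24) + (0)
Last nonzero remainder: -6t - 24. Dividing through by -6 gives the monic gcd t + 4.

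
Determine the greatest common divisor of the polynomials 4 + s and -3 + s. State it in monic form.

1

Apply the Euclidean algorithm:
  s + 4 = (s - 3) + (7)
  s - 3 = ((1/7)s - 3/7)(7) + (0)
The last nonzero remainder is the constant 7, so the polynomials are coprime and gcd = 1.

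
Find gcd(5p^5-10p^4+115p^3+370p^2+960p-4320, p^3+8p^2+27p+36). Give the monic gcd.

p^2+5p+12

By polynomial division,
  5p^5-10p^4+115p^3+370p^2+960p-4320 = (5p^2-50p+380)(p^3+8p^2+27p+36) + (-1500p^2-7500p-18000)
  p^3+8p^2+27p+36 = (-(1/1500)p-1/500)(-1500p^2-7500p-18000) + (0)
Last nonzero remainder: -1500p^2-7500p-18000. Dividing through by -1500 gives the monic gcd p^2+5p+12.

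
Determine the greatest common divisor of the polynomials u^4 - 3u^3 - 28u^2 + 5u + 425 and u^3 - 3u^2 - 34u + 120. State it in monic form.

By polynomial division,
  u^4 - 3u^3 - 28u^2 + 5u + 425 = (u)(u^3 - 3u^2 - 34u + 120) + (6u^2 - 115u + 425)
  u^3 - 3u^2 - 34u + 120 = ((1/6)u + 97/36)(6u^2 - 115u + 425) + ((7381/36)u - 36905/36)
  6u^2 - 115u + 425 = ((216/7381)u - 3060/7381)((7381/36)u - 36905/36) + (0)
Last nonzero remainder: (7381/36)u - 36905/36. Dividing through by 7381/36 gives the monic gcd u - 5.

u - 5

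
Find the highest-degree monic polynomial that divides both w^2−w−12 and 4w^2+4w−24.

w+3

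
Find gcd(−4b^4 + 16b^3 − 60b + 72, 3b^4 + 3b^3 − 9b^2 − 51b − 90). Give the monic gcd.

b^2 − b − 6

Euclidean algorithm in ℚ[b]:
  −4b^4 + 16b^3 − 60b + 72 = (−4/3)(3b^4 + 3b^3 − 9b^2 − 51b − 90) + (20b^3 − 12b^2 − 128b − 48)
  3b^4 + 3b^3 − 9b^2 − 51b − 90 = ((3/20)b + 6/25)(20b^3 − 12b^2 − 128b − 48) + ((327/25)b^2 − (327/25)b − 1962/25)
  20b^3 − 12b^2 − 128b − 48 = ((500/327)b + 200/327)((327/25)b^2 − (327/25)b − 1962/25) + (0)
Last nonzero remainder: (327/25)b^2 − (327/25)b − 1962/25. Dividing through by 327/25 gives the monic gcd b^2 − b − 6.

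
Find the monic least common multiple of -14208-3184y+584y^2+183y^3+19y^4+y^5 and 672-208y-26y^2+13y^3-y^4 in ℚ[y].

By polynomial division,
  y^5+19y^4+183y^3+584y^2-3184y-14208 = (-y-32)(-y^4+13y^3-26y^2-208y+672) + (573y^3-456y^2-9168y+7296)
  -y^4+13y^3-26y^2-208y+672 = (-(1/573)y+777/36481)(573y^3-456y^2-9168y+7296) + (-(1177890/36481)y^2+18846240/36481)
  573y^3-456y^2-9168y+7296 = (-(6967871/392630)y+2772556/196315)(-(1177890/36481)y^2+18846240/36481) + (0)
Last nonzero remainder: -(1177890/36481)y^2+18846240/36481. Dividing through by -1177890/36481 gives the monic gcd y^2-16.
Then lcm(f, g) = f·g / gcd(f, g); expanding and making the result monic gives the answer.

-596736+50976y+51712y^2-3090y^3-997y^4-22y^5+6y^6+y^7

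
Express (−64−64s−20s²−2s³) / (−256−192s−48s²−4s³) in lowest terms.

(2+s)/(8+2s)

Euclidean algorithm in ℚ[s]:
  −2s³−20s²−64s−64 = (1/2)(−4s³−48s²−192s−256) + (4s²+32s+64)
  −4s³−48s²−192s−256 = (−s−4)(4s²+32s+64) + (0)
Last nonzero remainder: 4s²+32s+64. Dividing through by 4 gives the monic gcd s²+8s+16.
Cancel s²+8s+16 from numerator and denominator to get the reduced form.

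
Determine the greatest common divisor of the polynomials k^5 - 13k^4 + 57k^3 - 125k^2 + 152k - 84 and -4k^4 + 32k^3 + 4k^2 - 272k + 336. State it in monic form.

k^3 - 11k^2 + 32k - 28

Apply the Euclidean algorithm:
  k^5 - 13k^4 + 57k^3 - 125k^2 + 152k - 84 = (-(1/4)k + 5/4)(-4k^4 + 32k^3 + 4k^2 - 272k + 336) + (18k^3 - 198k^2 + 576k - 504)
  -4k^4 + 32k^3 + 4k^2 - 272k + 336 = (-(2/9)k - 2/3)(18k^3 - 198k^2 + 576k - 504) + (0)
Last nonzero remainder: 18k^3 - 198k^2 + 576k - 504. Dividing through by 18 gives the monic gcd k^3 - 11k^2 + 32k - 28.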